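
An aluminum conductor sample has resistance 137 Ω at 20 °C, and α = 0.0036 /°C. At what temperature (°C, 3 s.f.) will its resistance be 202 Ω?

R = R₀(1 + α(T − T₀)) ⇒ T = T₀ + (R/R₀ − 1)/α
T = 20 + (202/137 − 1)/0.0036 = 20 + (0.4745)/0.0036 = 152 °C

152 °C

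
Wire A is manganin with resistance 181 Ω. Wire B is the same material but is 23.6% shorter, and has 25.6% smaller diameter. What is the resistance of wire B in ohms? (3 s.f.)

R ∝ L/d², so R_B/R_A = (1 − 23.6/100) × (1 − 25.6/100)⁻²
= 0.764 × 1.807 = 1.38
R_B = 1.38 × 181 = 250 Ω

250 Ω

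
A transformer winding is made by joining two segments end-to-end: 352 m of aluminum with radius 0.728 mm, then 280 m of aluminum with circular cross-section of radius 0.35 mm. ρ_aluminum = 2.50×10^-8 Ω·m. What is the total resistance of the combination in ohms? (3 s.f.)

23.5 Ω

Segment 1: A = πr² = π(7.2800e-04 m)² = 1.665e-06 m²
R₁ = ρL/A = (2.50×10^-8)(352)/(1.665e-06) = 5.285 Ω
Segment 2: A = πr² = π(3.5000e-04 m)² = 3.848e-07 m²
R₂ = (2.50×10^-8)(280)/(3.848e-07) = 18.19 Ω
R = R₁ + R₂ = 23.5 Ω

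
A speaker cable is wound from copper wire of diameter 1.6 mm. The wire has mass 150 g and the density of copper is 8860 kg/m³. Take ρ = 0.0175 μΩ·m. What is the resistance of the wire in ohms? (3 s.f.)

ρ = 0.0175 μΩ·m = 1.75×10^-8 Ω·m
A = π(d/2)² = π(8.0000e-04 m)² = 2.0106e-06 m²
L = m/(density·A) = 0.15/(8860×2.0106e-06) = 8.42 m
R = ρL/A = (1.75×10^-8)(8.42)/(2.0106e-06) = 0.0733 Ω

0.0733 Ω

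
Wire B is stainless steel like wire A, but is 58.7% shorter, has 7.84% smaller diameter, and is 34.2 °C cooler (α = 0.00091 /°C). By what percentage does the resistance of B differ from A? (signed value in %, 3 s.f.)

-52.9%

R ∝ ρL/d² with ρ ∝ (1+αΔT), so R_B/R_A = (1 − 58.7/100) × (1 − 7.84/100)⁻² × (1 − 0.00091×34.2)
= 0.413 × 1.177 × 0.9689 = 0.4711
(R_B − R_A)/R_A = 0.4711 − 1 = -52.9%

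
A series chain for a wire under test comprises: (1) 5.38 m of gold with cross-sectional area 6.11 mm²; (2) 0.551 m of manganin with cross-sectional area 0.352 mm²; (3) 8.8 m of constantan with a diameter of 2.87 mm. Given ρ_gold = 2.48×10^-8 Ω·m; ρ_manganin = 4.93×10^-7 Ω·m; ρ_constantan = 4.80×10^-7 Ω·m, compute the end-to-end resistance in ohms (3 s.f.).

1.45 Ω

Seg 1: A = 6.11 mm² = 6.110e-06 m²
R_1 = (2.48×10^-8)(5.38)/(6.110e-06) = 0.02184 Ω
Seg 2: A = 0.352 mm² = 3.520e-07 m²
R_2 = (4.93×10^-7)(0.551)/(3.520e-07) = 0.7717 Ω
Seg 3: A = π(d/2)² = π(1.4350e-03 m)² = 6.469e-06 m²
R_3 = (4.80×10^-7)(8.8)/(6.469e-06) = 0.6529 Ω
R_total = R_1 + R_2 + R_3 = 1.45 Ω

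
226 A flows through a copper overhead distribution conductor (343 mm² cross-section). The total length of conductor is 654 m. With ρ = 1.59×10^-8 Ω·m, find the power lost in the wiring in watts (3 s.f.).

1550 W

A = 343 mm² = 3.430e-04 m²
R = ρL/A = (1.59×10^-8)(654)/(3.430e-04) = 0.03032 Ω
P = I²R = (226)² × 0.03032 = 1550 W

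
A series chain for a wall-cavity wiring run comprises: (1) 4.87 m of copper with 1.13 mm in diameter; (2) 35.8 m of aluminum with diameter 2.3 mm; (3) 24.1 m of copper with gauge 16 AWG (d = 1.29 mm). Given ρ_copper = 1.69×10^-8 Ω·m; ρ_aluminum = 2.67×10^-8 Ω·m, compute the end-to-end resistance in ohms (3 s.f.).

Seg 1: A = π(d/2)² = π(5.6500e-04 m)² = 1.003e-06 m²
R_1 = (1.69×10^-8)(4.87)/(1.003e-06) = 0.08207 Ω
Seg 2: A = π(d/2)² = π(1.1500e-03 m)² = 4.155e-06 m²
R_2 = (2.67×10^-8)(35.8)/(4.155e-06) = 0.2301 Ω
Seg 3: A = π(1.29/2 mm)² = π(6.4500e-04 m)² = 1.307e-06 m²
R_3 = (1.69×10^-8)(24.1)/(1.307e-06) = 0.3116 Ω
R_total = R_1 + R_2 + R_3 = 0.624 Ω

0.624 Ω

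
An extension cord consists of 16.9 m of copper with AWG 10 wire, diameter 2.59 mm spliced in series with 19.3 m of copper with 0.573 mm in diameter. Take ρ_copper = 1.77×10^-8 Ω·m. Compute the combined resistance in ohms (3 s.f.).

Segment 1: A = π(2.59/2 mm)² = π(1.2950e-03 m)² = 5.269e-06 m²
R₁ = ρL/A = (1.77×10^-8)(16.9)/(5.269e-06) = 0.05678 Ω
Segment 2: A = π(d/2)² = π(2.8650e-04 m)² = 2.579e-07 m²
R₂ = (1.77×10^-8)(19.3)/(2.579e-07) = 1.325 Ω
R = R₁ + R₂ = 1.38 Ω

1.38 Ω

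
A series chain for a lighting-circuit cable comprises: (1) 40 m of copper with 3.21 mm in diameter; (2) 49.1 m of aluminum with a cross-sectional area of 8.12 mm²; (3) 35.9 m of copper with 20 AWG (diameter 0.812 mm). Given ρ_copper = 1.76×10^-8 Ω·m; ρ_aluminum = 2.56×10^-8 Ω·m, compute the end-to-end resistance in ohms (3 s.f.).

1.46 Ω

Seg 1: A = π(d/2)² = π(1.6050e-03 m)² = 8.093e-06 m²
R_1 = (1.76×10^-8)(40)/(8.093e-06) = 0.08699 Ω
Seg 2: A = 8.12 mm² = 8.120e-06 m²
R_2 = (2.56×10^-8)(49.1)/(8.120e-06) = 0.1548 Ω
Seg 3: A = π(0.812/2 mm)² = π(4.0600e-04 m)² = 5.178e-07 m²
R_3 = (1.76×10^-8)(35.9)/(5.178e-07) = 1.22 Ω
R_total = R_1 + R_2 + R_3 = 1.46 Ω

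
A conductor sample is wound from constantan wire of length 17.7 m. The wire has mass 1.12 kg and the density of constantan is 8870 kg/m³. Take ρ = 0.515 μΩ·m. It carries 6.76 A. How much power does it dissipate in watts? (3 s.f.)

58.4 W

ρ = 0.515 μΩ·m = 5.15×10^-7 Ω·m
A = m/(density·L) = 1.12/(8870×17.7) = 7.1338e-06 m²
R = ρL/A = (5.15×10^-7)(17.7)/(7.1338e-06) = 1.278 Ω
P = I²R = (6.76)² × 1.278 = 58.4 W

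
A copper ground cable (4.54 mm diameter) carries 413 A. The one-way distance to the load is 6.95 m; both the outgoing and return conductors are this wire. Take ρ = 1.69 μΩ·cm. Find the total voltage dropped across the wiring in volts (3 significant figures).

ρ = 1.69 μΩ·cm = 1.69×10^-8 Ω·m
A = π(d/2)² = π(2.2700e-03 m)² = 1.619e-05 m²
Total conductor length (both ways) L = 2 × 6.95 = 13.9 m
R = ρL/A = (1.69×10^-8)(13.9)/(1.619e-05) = 0.01451 Ω
V = IR = 413 × 0.01451 = 5.99 V

5.99 V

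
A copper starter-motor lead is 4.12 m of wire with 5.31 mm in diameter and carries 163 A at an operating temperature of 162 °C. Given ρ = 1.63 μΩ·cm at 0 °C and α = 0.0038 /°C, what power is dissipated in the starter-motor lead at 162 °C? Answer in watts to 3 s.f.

ρ = 1.63 μΩ·cm = 1.63×10^-8 Ω·m
A = π(d/2)² = π(2.6550e-03 m)² = 2.215e-05 m²
R₍0₎ = ρL/A = (1.63×10^-8)(4.12)/(2.215e-05) = 0.003033 Ω
R₍162₎ = R₍0₎(1 + αΔT) = 0.003033 × (1 + 0.0038×162) = 0.004899 Ω
P = I²R = (163)² × 0.004899 = 130 W

130 W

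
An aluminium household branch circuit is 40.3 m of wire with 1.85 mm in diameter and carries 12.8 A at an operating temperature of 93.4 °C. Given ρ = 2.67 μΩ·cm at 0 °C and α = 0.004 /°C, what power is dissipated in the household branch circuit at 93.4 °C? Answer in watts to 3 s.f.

90.1 W

ρ = 2.67 μΩ·cm = 2.67×10^-8 Ω·m
A = π(d/2)² = π(9.2500e-04 m)² = 2.688e-06 m²
R₍0₎ = ρL/A = (2.67×10^-8)(40.3)/(2.688e-06) = 0.4003 Ω
R₍93.4₎ = R₍0₎(1 + αΔT) = 0.4003 × (1 + 0.004×93.4) = 0.5498 Ω
P = I²R = (12.8)² × 0.5498 = 90.1 W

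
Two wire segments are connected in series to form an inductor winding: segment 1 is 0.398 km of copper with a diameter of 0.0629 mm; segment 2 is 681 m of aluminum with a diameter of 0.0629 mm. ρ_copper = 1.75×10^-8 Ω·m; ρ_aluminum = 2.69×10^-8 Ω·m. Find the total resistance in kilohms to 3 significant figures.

Segment 1: A = π(d/2)² = π(3.1450e-05 m)² = 3.107e-09 m²
R₁ = ρL/A = (1.75×10^-8)(398)/(3.107e-09) = 2241 Ω
R₂ = (2.69×10^-8)(681)/(3.107e-09) = 5895 Ω
R = R₁ + R₂ = 8.14 kΩ

8.14 kΩ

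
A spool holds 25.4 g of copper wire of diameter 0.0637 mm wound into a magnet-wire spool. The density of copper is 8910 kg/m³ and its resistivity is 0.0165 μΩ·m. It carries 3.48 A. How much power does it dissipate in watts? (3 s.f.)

ρ = 0.0165 μΩ·m = 1.65×10^-8 Ω·m
A = π(d/2)² = π(3.1850e-05 m)² = 3.1869e-09 m²
L = m/(density·A) = 0.0254/(8910×3.1869e-09) = 894.5 m
R = ρL/A = (1.65×10^-8)(894.5)/(3.1869e-09) = 4631 Ω
P = I²R = (3.48)² × 4631 = 56100 W

56100 W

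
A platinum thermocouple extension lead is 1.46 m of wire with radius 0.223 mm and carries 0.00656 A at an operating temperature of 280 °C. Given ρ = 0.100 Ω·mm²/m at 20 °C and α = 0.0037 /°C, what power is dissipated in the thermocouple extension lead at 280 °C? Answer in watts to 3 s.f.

ρ = 0.100 Ω·mm²/m = 1.00×10^-7 Ω·m
A = πr² = π(2.2300e-04 m)² = 1.562e-07 m²
R₍20₎ = ρL/A = (1.00×10^-7)(1.46)/(1.562e-07) = 0.9345 Ω
R₍280₎ = R₍20₎(1 + αΔT) = 0.9345 × (1 + 0.0037×260) = 1.834 Ω
P = I²R = (0.00656)² × 1.834 = 7.89×10^-5 W

7.89×10^-5 W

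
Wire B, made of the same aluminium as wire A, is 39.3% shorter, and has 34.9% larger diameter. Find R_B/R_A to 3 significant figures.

R ∝ L/d², so R_B/R_A = (1 − 39.3/100) × (1 + 34.9/100)⁻²
= 0.607 × 0.5495 = 0.334

0.334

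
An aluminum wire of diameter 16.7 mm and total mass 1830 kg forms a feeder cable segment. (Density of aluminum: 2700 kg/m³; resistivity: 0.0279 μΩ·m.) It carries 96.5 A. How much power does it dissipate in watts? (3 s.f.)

3670 W

ρ = 0.0279 μΩ·m = 2.79×10^-8 Ω·m
A = π(d/2)² = π(8.3500e-03 m)² = 2.1904e-04 m²
L = m/(density·A) = 1830/(2700×2.1904e-04) = 3094 m
R = ρL/A = (2.79×10^-8)(3094)/(2.1904e-04) = 0.3941 Ω
P = I²R = (96.5)² × 0.3941 = 3670 W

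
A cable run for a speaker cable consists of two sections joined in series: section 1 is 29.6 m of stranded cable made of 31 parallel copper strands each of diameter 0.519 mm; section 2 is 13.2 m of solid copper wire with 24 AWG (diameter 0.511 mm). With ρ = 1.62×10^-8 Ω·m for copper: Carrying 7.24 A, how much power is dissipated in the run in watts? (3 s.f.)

Section 1: A_strand = π(2.5950e-04)² = 2.116e-07 m²; R₁ = ρL/(N·A_s) = (1.62×10^-8)(29.6)/(31×2.116e-07) = 0.07312 Ω
Section 2: A = π(0.511/2 mm)² = π(2.5550e-04 m)² = 2.051e-07 m²
R₂ = (1.62×10^-8)(13.2)/(2.051e-07) = 1.043 Ω
R = R₁ + R₂ = 1.116 Ω
P = I²R = (7.24)² × 1.116 = 58.5 W

58.5 W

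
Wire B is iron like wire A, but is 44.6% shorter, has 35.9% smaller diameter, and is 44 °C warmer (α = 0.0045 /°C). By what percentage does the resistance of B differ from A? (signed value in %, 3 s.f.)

R ∝ ρL/d² with ρ ∝ (1+αΔT), so R_B/R_A = (1 − 44.6/100) × (1 − 35.9/100)⁻² × (1 + 0.0045×44)
= 0.554 × 2.434 × 1.198 = 1.615
(R_B − R_A)/R_A = 1.615 − 1 = 61.5%

61.5%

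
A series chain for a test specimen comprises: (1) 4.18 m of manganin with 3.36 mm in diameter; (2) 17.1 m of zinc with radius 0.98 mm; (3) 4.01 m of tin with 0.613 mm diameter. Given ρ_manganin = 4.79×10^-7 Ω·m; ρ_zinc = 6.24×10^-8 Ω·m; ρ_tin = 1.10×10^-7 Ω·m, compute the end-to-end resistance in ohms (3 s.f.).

Seg 1: A = π(d/2)² = π(1.6800e-03 m)² = 8.867e-06 m²
R_1 = (4.79×10^-7)(4.18)/(8.867e-06) = 0.2258 Ω
Seg 2: A = πr² = π(9.8000e-04 m)² = 3.017e-06 m²
R_2 = (6.24×10^-8)(17.1)/(3.017e-06) = 0.3537 Ω
Seg 3: A = π(d/2)² = π(3.0650e-04 m)² = 2.951e-07 m²
R_3 = (1.10×10^-7)(4.01)/(2.951e-07) = 1.495 Ω
R_total = R_1 + R_2 + R_3 = 2.07 Ω

2.07 Ω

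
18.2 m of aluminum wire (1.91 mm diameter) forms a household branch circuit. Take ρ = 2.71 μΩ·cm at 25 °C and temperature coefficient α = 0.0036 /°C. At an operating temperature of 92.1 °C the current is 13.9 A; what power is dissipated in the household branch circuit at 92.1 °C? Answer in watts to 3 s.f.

ρ = 2.71 μΩ·cm = 2.71×10^-8 Ω·m
A = π(d/2)² = π(9.5500e-04 m)² = 2.865e-06 m²
R₍25₎ = ρL/A = (2.71×10^-8)(18.2)/(2.865e-06) = 0.1721 Ω
R₍92.1₎ = R₍25₎(1 + αΔT) = 0.1721 × (1 + 0.0036×67.1) = 0.2137 Ω
P = I²R = (13.9)² × 0.2137 = 41.3 W

41.3 W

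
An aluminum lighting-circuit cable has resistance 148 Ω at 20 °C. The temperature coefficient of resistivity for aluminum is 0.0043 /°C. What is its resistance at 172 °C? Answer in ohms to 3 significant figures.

ΔT = 172 − 20 = 152 °C
R = R₀(1 + αΔT) = 148 × (1 + 0.0043×152) = 148 × 1.654 = 245 Ω

245 Ω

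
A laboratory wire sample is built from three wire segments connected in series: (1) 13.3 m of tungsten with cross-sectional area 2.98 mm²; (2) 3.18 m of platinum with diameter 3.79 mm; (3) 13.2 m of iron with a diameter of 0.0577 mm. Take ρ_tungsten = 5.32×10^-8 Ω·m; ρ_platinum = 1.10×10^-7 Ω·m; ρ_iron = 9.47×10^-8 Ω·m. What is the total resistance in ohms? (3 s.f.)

478 Ω

Seg 1: A = 2.98 mm² = 2.980e-06 m²
R_1 = (5.32×10^-8)(13.3)/(2.980e-06) = 0.2374 Ω
Seg 2: A = π(d/2)² = π(1.8950e-03 m)² = 1.128e-05 m²
R_2 = (1.10×10^-7)(3.18)/(1.128e-05) = 0.03101 Ω
Seg 3: A = π(d/2)² = π(2.8850e-05 m)² = 2.615e-09 m²
R_3 = (9.47×10^-8)(13.2)/(2.615e-09) = 478.1 Ω
R_total = R_1 + R_2 + R_3 = 478 Ω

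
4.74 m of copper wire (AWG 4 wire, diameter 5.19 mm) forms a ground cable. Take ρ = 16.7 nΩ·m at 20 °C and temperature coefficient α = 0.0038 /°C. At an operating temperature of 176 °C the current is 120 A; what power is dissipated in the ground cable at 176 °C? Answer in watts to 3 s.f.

ρ = 16.7 nΩ·m = 1.67×10^-8 Ω·m
A = π(5.19/2 mm)² = π(2.5950e-03 m)² = 2.116e-05 m²
R₍20₎ = ρL/A = (1.67×10^-8)(4.74)/(2.116e-05) = 0.003742 Ω
R₍176₎ = R₍20₎(1 + αΔT) = 0.003742 × (1 + 0.0038×156) = 0.00596 Ω
P = I²R = (120)² × 0.00596 = 85.8 W

85.8 W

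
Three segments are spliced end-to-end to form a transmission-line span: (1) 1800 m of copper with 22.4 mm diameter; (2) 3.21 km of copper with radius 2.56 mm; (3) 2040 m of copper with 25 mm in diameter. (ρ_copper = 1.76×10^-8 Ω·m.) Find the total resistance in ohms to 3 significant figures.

Seg 1: A = π(d/2)² = π(1.1200e-02 m)² = 3.941e-04 m²
R_1 = (1.76×10^-8)(1800)/(3.941e-04) = 0.08039 Ω
Seg 2: A = πr² = π(2.5600e-03 m)² = 2.059e-05 m²
R_2 = (1.76×10^-8)(3210)/(2.059e-05) = 2.744 Ω
Seg 3: A = π(d/2)² = π(1.2500e-02 m)² = 4.909e-04 m²
R_3 = (1.76×10^-8)(2040)/(4.909e-04) = 0.07314 Ω
R_total = R_1 + R_2 + R_3 = 2.90 Ω

2.90 Ω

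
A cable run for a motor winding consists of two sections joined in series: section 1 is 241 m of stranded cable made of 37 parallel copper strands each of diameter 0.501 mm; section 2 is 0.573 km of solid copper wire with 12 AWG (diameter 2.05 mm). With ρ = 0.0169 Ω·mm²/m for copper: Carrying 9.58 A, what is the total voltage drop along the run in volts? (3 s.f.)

ρ = 0.0169 Ω·mm²/m = 1.69×10^-8 Ω·m
Section 1: A_strand = π(2.5050e-04)² = 1.971e-07 m²; R₁ = ρL/(N·A_s) = (1.69×10^-8)(241)/(37×1.971e-07) = 0.5584 Ω
Section 2: A = π(2.05/2 mm)² = π(1.0250e-03 m)² = 3.301e-06 m²
R₂ = (1.69×10^-8)(573)/(3.301e-06) = 2.934 Ω
R = R₁ + R₂ = 3.492 Ω
V = IR = 9.58 × 3.492 = 33.5 V

33.5 V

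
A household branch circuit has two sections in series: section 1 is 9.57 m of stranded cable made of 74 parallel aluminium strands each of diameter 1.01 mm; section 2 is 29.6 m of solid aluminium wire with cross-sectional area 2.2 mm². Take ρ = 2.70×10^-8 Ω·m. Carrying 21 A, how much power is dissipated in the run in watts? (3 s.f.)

Section 1: A_strand = π(5.0500e-04)² = 8.012e-07 m²; R₁ = ρL/(N·A_s) = (2.70×10^-8)(9.57)/(74×8.012e-07) = 0.004358 Ω
Section 2: A = 2.2 mm² = 2.200e-06 m²
R₂ = (2.70×10^-8)(29.6)/(2.200e-06) = 0.3633 Ω
R = R₁ + R₂ = 0.3676 Ω
P = I²R = (21)² × 0.3676 = 162 W

162 W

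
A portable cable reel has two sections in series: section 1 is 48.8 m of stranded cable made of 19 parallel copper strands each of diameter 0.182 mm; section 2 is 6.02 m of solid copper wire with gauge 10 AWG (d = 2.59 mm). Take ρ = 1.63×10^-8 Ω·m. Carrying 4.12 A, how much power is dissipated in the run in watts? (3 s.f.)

27.6 W

Section 1: A_strand = π(9.1000e-05)² = 2.602e-08 m²; R₁ = ρL/(N·A_s) = (1.63×10^-8)(48.8)/(19×2.602e-08) = 1.609 Ω
Section 2: A = π(2.59/2 mm)² = π(1.2950e-03 m)² = 5.269e-06 m²
R₂ = (1.63×10^-8)(6.02)/(5.269e-06) = 0.01862 Ω
R = R₁ + R₂ = 1.628 Ω
P = I²R = (4.12)² × 1.628 = 27.6 W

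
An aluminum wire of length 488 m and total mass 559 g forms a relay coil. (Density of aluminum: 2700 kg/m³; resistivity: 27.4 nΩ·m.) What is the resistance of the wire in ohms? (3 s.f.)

31.5 Ω

ρ = 27.4 nΩ·m = 2.74×10^-8 Ω·m
A = m/(density·L) = 0.559/(2700×488) = 4.2426e-07 m²
R = ρL/A = (2.74×10^-8)(488)/(4.2426e-07) = 31.5 Ω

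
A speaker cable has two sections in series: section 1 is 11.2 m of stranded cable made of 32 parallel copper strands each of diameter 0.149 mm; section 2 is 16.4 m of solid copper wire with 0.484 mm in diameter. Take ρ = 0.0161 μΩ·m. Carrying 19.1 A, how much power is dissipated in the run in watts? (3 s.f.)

ρ = 0.0161 μΩ·m = 1.61×10^-8 Ω·m
Section 1: A_strand = π(7.4500e-05)² = 1.744e-08 m²; R₁ = ρL/(N·A_s) = (1.61×10^-8)(11.2)/(32×1.744e-08) = 0.3232 Ω
Section 2: A = π(d/2)² = π(2.4200e-04 m)² = 1.840e-07 m²
R₂ = (1.61×10^-8)(16.4)/(1.840e-07) = 1.435 Ω
R = R₁ + R₂ = 1.758 Ω
P = I²R = (19.1)² × 1.758 = 641 W

641 W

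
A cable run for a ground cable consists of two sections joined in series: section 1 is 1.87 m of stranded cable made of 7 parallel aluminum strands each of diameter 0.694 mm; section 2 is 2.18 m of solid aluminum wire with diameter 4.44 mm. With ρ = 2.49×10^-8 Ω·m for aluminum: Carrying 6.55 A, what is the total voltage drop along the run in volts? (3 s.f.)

0.138 V

Section 1: A_strand = π(3.4700e-04)² = 3.783e-07 m²; R₁ = ρL/(N·A_s) = (2.49×10^-8)(1.87)/(7×3.783e-07) = 0.01758 Ω
Section 2: A = π(d/2)² = π(2.2200e-03 m)² = 1.548e-05 m²
R₂ = (2.49×10^-8)(2.18)/(1.548e-05) = 0.003506 Ω
R = R₁ + R₂ = 0.02109 Ω
V = IR = 6.55 × 0.02109 = 0.138 V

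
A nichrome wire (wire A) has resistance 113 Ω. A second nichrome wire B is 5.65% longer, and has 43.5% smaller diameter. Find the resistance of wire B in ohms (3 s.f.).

R ∝ L/d², so R_B/R_A = (1 + 5.65/100) × (1 − 43.5/100)⁻²
= 1.056 × 3.133 = 3.31
R_B = 3.31 × 113 = 374 Ω

374 Ω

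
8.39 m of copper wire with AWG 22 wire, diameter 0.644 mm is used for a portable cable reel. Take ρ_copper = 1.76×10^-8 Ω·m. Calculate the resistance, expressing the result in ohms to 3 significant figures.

A = π(0.644/2 mm)² = π(3.2200e-04 m)² = 3.257e-07 m²
R = ρL/A = (1.76×10^-8)(8.39 m)/(3.257e-07 m²) = 0.453 Ω

0.453 Ω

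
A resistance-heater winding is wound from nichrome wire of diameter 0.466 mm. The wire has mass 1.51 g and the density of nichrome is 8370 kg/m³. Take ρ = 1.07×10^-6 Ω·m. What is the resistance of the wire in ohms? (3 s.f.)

A = π(d/2)² = π(2.3300e-04 m)² = 1.7055e-07 m²
L = m/(density·A) = 0.00151/(8370×1.7055e-07) = 1.058 m
R = ρL/A = (1.07×10^-6)(1.058)/(1.7055e-07) = 6.64 Ω

6.64 Ω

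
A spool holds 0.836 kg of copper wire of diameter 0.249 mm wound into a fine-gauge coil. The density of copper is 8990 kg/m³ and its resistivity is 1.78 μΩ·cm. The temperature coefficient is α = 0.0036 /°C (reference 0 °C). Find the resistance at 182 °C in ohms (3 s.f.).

1160 Ω

ρ = 1.78 μΩ·cm = 1.78×10^-8 Ω·m
A = π(d/2)² = π(1.2450e-04 m)² = 4.8695e-08 m²
L = m/(density·A) = 0.836/(8990×4.8695e-08) = 1910 m
R = ρL/A = (1.78×10^-8)(1910)/(4.8695e-08) = 698.1 Ω
R(182 °C) = 698.1 × (1 + 0.0036×182) = 1160 Ω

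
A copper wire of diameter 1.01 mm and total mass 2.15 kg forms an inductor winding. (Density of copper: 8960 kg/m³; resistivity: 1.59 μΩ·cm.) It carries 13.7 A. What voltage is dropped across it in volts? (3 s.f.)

81.4 V

ρ = 1.59 μΩ·cm = 1.59×10^-8 Ω·m
A = π(d/2)² = π(5.0500e-04 m)² = 8.0118e-07 m²
L = m/(density·A) = 2.15/(8960×8.0118e-07) = 299.5 m
R = ρL/A = (1.59×10^-8)(299.5)/(8.0118e-07) = 5.944 Ω
V = IR = 13.7 × 5.944 = 81.4 V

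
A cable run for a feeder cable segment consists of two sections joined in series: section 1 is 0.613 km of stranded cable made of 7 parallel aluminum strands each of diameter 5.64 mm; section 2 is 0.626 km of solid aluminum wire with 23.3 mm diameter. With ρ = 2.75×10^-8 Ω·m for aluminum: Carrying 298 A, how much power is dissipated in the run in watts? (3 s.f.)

Section 1: A_strand = π(2.8200e-03)² = 2.498e-05 m²; R₁ = ρL/(N·A_s) = (2.75×10^-8)(613)/(7×2.498e-05) = 0.09639 Ω
Section 2: A = π(d/2)² = π(1.1650e-02 m)² = 4.264e-04 m²
R₂ = (2.75×10^-8)(626)/(4.264e-04) = 0.04037 Ω
R = R₁ + R₂ = 0.1368 Ω
P = I²R = (298)² × 0.1368 = 12100 W

12100 W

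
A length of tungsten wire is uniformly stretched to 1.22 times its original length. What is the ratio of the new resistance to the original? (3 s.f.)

Volume constant ⇒ A' = A/k with k = 1.22. R' = ρ(kL)/(A/k) = k²R.
Factor = 1.49

1.49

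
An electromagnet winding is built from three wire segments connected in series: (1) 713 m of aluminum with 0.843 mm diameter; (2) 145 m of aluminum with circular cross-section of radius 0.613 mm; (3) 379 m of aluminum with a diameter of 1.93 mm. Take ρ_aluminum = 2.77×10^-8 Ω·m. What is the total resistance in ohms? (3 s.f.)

42.4 Ω

Seg 1: A = π(d/2)² = π(4.2150e-04 m)² = 5.581e-07 m²
R_1 = (2.77×10^-8)(713)/(5.581e-07) = 35.39 Ω
Seg 2: A = πr² = π(6.1300e-04 m)² = 1.181e-06 m²
R_2 = (2.77×10^-8)(145)/(1.181e-06) = 3.402 Ω
Seg 3: A = π(d/2)² = π(9.6500e-04 m)² = 2.926e-06 m²
R_3 = (2.77×10^-8)(379)/(2.926e-06) = 3.589 Ω
R_total = R_1 + R_2 + R_3 = 42.4 Ω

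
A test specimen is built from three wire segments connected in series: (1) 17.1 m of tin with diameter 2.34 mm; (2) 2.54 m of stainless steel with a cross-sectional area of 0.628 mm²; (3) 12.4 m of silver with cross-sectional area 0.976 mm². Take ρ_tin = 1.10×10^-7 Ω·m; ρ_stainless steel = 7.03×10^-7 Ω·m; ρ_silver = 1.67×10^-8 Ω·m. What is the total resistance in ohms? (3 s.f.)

Seg 1: A = π(d/2)² = π(1.1700e-03 m)² = 4.301e-06 m²
R_1 = (1.10×10^-7)(17.1)/(4.301e-06) = 0.4374 Ω
Seg 2: A = 0.628 mm² = 6.280e-07 m²
R_2 = (7.03×10^-7)(2.54)/(6.280e-07) = 2.843 Ω
Seg 3: A = 0.976 mm² = 9.760e-07 m²
R_3 = (1.67×10^-8)(12.4)/(9.760e-07) = 0.2122 Ω
R_total = R_1 + R_2 + R_3 = 3.49 Ω

3.49 Ω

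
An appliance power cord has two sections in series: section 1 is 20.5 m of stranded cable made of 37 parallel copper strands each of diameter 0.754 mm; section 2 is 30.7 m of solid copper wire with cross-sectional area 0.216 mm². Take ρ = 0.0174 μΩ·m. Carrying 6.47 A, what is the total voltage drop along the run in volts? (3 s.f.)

16.1 V

ρ = 0.0174 μΩ·m = 1.74×10^-8 Ω·m
Section 1: A_strand = π(3.7700e-04)² = 4.465e-07 m²; R₁ = ρL/(N·A_s) = (1.74×10^-8)(20.5)/(37×4.465e-07) = 0.02159 Ω
Section 2: A = 0.216 mm² = 2.160e-07 m²
R₂ = (1.74×10^-8)(30.7)/(2.160e-07) = 2.473 Ω
R = R₁ + R₂ = 2.495 Ω
V = IR = 6.47 × 2.495 = 16.1 V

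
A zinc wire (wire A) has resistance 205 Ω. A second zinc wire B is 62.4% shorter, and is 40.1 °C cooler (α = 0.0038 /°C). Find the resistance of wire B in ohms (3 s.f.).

65.3 Ω

R ∝ ρL/d² with ρ ∝ (1+αΔT), so R_B/R_A = (1 − 62.4/100) × (1 − 0.0038×40.1)
= 0.376 × 0.8476 = 0.3187
R_B = 0.3187 × 205 = 65.3 Ω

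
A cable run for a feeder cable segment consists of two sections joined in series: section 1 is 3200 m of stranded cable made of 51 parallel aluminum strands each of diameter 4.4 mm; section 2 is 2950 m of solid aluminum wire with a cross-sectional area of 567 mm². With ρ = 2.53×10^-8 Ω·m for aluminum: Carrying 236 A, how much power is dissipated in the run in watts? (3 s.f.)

13100 W

Section 1: A_strand = π(2.2000e-03)² = 1.521e-05 m²; R₁ = ρL/(N·A_s) = (2.53×10^-8)(3200)/(51×1.521e-05) = 0.1044 Ω
Section 2: A = 567 mm² = 5.670e-04 m²
R₂ = (2.53×10^-8)(2950)/(5.670e-04) = 0.1316 Ω
R = R₁ + R₂ = 0.236 Ω
P = I²R = (236)² × 0.236 = 13100 W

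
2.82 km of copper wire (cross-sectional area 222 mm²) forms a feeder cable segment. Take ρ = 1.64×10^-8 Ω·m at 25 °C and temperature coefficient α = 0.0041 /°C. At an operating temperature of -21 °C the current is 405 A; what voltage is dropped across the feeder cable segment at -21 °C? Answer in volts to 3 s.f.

68.5 V

A = 222 mm² = 2.220e-04 m²
R₍25₎ = ρL/A = (1.64×10^-8)(2820)/(2.220e-04) = 0.2083 Ω
R₍-21₎ = R₍25₎(1 + αΔT) = 0.2083 × (1 + 0.0041×-46) = 0.169 Ω
V = IR = 405 × 0.169 = 68.5 V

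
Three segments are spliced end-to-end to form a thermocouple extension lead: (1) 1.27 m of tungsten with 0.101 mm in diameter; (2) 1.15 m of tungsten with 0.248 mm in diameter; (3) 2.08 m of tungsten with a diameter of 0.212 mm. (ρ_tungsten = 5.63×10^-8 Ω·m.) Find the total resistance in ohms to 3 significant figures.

Seg 1: A = π(d/2)² = π(5.0500e-05 m)² = 8.012e-09 m²
R_1 = (5.63×10^-8)(1.27)/(8.012e-09) = 8.924 Ω
Seg 2: A = π(d/2)² = π(1.2400e-04 m)² = 4.831e-08 m²
R_2 = (5.63×10^-8)(1.15)/(4.831e-08) = 1.34 Ω
Seg 3: A = π(d/2)² = π(1.0600e-04 m)² = 3.530e-08 m²
R_3 = (5.63×10^-8)(2.08)/(3.530e-08) = 3.317 Ω
R_total = R_1 + R_2 + R_3 = 13.6 Ω

13.6 Ω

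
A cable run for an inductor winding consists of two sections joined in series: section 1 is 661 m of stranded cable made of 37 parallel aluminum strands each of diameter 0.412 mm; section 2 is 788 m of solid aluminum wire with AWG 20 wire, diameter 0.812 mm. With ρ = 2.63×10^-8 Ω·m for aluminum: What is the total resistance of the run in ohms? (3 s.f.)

Section 1: A_strand = π(2.0600e-04)² = 1.333e-07 m²; R₁ = ρL/(N·A_s) = (2.63×10^-8)(661)/(37×1.333e-07) = 3.524 Ω
Section 2: A = π(0.812/2 mm)² = π(4.0600e-04 m)² = 5.178e-07 m²
R₂ = (2.63×10^-8)(788)/(5.178e-07) = 40.02 Ω
R = R₁ + R₂ = 43.5 Ω

43.5 Ω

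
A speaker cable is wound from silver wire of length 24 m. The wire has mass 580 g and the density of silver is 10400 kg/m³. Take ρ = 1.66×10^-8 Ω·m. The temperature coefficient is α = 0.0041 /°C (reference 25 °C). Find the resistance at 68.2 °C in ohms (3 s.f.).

0.202 Ω

A = m/(density·L) = 0.58/(10400×24) = 2.3237e-06 m²
R = ρL/A = (1.66×10^-8)(24)/(2.3237e-06) = 0.1714 Ω
R(68.2 °C) = 0.1714 × (1 + 0.0041×43.2) = 0.202 Ω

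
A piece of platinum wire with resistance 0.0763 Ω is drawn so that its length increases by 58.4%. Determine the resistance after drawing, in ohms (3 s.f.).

0.191 Ω

k = 1 + 58.4/100 = 1.584; volume constant ⇒ A' = A/k, so R' = k²R.
R' = 2.509 × 0.0763 = 0.191 Ω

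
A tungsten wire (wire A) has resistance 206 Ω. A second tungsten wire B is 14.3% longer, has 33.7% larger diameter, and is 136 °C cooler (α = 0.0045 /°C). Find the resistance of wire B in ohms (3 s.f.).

R ∝ ρL/d² with ρ ∝ (1+αΔT), so R_B/R_A = (1 + 14.3/100) × (1 + 33.7/100)⁻² × (1 − 0.0045×136)
= 1.143 × 0.5594 × 0.388 = 0.2481
R_B = 0.2481 × 206 = 51.1 Ω

51.1 Ω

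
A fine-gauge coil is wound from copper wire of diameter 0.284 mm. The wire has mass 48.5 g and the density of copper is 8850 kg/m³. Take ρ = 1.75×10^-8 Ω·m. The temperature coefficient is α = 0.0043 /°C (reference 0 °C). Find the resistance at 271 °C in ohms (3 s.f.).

51.7 Ω

A = π(d/2)² = π(1.4200e-04 m)² = 6.3347e-08 m²
L = m/(density·A) = 0.0485/(8850×6.3347e-08) = 86.51 m
R = ρL/A = (1.75×10^-8)(86.51)/(6.3347e-08) = 23.9 Ω
R(271 °C) = 23.9 × (1 + 0.0043×271) = 51.7 Ω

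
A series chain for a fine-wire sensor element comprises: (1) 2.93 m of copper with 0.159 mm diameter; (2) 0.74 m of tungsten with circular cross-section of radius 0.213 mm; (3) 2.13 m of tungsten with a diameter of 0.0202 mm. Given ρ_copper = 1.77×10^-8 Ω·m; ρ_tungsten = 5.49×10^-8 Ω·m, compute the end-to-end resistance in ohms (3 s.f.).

Seg 1: A = π(d/2)² = π(7.9500e-05 m)² = 1.986e-08 m²
R_1 = (1.77×10^-8)(2.93)/(1.986e-08) = 2.612 Ω
Seg 2: A = πr² = π(2.1300e-04 m)² = 1.425e-07 m²
R_2 = (5.49×10^-8)(0.74)/(1.425e-07) = 0.285 Ω
Seg 3: A = π(d/2)² = π(1.0100e-05 m)² = 3.205e-10 m²
R_3 = (5.49×10^-8)(2.13)/(3.205e-10) = 364.9 Ω
R_total = R_1 + R_2 + R_3 = 368 Ω

368 Ω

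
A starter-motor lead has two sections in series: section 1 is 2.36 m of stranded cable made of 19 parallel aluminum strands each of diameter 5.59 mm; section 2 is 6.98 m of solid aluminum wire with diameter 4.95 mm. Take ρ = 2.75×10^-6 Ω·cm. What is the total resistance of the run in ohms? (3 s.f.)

0.0101 Ω

ρ = 2.75×10^-6 Ω·cm = 2.75×10^-8 Ω·m
Section 1: A_strand = π(2.7950e-03)² = 2.454e-05 m²; R₁ = ρL/(N·A_s) = (2.75×10^-8)(2.36)/(19×2.454e-05) = 1.392×10^-4 Ω
Section 2: A = π(d/2)² = π(2.4750e-03 m)² = 1.924e-05 m²
R₂ = (2.75×10^-8)(6.98)/(1.924e-05) = 0.009974 Ω
R = R₁ + R₂ = 0.0101 Ω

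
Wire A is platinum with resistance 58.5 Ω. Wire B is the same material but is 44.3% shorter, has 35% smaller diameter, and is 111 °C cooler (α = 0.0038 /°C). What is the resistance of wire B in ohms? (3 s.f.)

44.6 Ω

R ∝ ρL/d² with ρ ∝ (1+αΔT), so R_B/R_A = (1 − 44.3/100) × (1 − 35/100)⁻² × (1 − 0.0038×111)
= 0.557 × 2.367 × 0.5782 = 0.7623
R_B = 0.7623 × 58.5 = 44.6 Ω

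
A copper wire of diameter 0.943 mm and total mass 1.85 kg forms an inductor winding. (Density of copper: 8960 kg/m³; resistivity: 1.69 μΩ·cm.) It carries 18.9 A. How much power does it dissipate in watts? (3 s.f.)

2560 W

ρ = 1.69 μΩ·cm = 1.69×10^-8 Ω·m
A = π(d/2)² = π(4.7150e-04 m)² = 6.9841e-07 m²
L = m/(density·A) = 1.85/(8960×6.9841e-07) = 295.6 m
R = ρL/A = (1.69×10^-8)(295.6)/(6.9841e-07) = 7.154 Ω
P = I²R = (18.9)² × 7.154 = 2560 W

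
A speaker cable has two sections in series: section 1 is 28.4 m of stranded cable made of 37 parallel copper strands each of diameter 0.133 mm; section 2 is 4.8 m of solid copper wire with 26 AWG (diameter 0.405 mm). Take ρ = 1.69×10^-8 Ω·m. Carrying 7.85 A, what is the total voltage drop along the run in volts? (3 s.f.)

Section 1: A_strand = π(6.6500e-05)² = 1.389e-08 m²; R₁ = ρL/(N·A_s) = (1.69×10^-8)(28.4)/(37×1.389e-08) = 0.9337 Ω
Section 2: A = π(0.405/2 mm)² = π(2.0250e-04 m)² = 1.288e-07 m²
R₂ = (1.69×10^-8)(4.8)/(1.288e-07) = 0.6297 Ω
R = R₁ + R₂ = 1.563 Ω
V = IR = 7.85 × 1.563 = 12.3 V

12.3 V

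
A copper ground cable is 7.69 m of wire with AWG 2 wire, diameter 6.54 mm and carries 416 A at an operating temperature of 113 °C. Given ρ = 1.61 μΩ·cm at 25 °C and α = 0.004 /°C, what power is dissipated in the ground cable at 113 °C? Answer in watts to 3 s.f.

862 W

ρ = 1.61 μΩ·cm = 1.61×10^-8 Ω·m
A = π(6.54/2 mm)² = π(3.2700e-03 m)² = 3.359e-05 m²
R₍25₎ = ρL/A = (1.61×10^-8)(7.69)/(3.359e-05) = 0.003686 Ω
R₍113₎ = R₍25₎(1 + αΔT) = 0.003686 × (1 + 0.004×88) = 0.004983 Ω
P = I²R = (416)² × 0.004983 = 862 W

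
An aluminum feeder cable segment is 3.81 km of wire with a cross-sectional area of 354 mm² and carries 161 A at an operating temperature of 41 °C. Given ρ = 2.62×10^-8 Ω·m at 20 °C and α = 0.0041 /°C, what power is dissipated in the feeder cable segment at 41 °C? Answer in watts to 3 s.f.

A = 354 mm² = 3.540e-04 m²
R₍20₎ = ρL/A = (2.62×10^-8)(3810)/(3.540e-04) = 0.282 Ω
R₍41₎ = R₍20₎(1 + αΔT) = 0.282 × (1 + 0.0041×21) = 0.3063 Ω
P = I²R = (161)² × 0.3063 = 7940 W

7940 W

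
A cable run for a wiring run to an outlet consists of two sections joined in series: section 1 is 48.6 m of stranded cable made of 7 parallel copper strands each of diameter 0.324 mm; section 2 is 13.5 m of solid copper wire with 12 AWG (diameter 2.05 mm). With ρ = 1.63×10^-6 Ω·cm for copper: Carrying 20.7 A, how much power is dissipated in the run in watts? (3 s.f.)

ρ = 1.63×10^-6 Ω·cm = 1.63×10^-8 Ω·m
Section 1: A_strand = π(1.6200e-04)² = 8.245e-08 m²; R₁ = ρL/(N·A_s) = (1.63×10^-8)(48.6)/(7×8.245e-08) = 1.373 Ω
Section 2: A = π(2.05/2 mm)² = π(1.0250e-03 m)² = 3.301e-06 m²
R₂ = (1.63×10^-8)(13.5)/(3.301e-06) = 0.06667 Ω
R = R₁ + R₂ = 1.439 Ω
P = I²R = (20.7)² × 1.439 = 617 W

617 W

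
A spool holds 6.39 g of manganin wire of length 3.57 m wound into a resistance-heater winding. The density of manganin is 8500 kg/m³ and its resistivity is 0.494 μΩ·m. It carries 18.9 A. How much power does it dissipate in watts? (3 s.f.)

2990 W

ρ = 0.494 μΩ·m = 4.94×10^-7 Ω·m
A = m/(density·L) = 0.00639/(8500×3.57) = 2.1058e-07 m²
R = ρL/A = (4.94×10^-7)(3.57)/(2.1058e-07) = 8.375 Ω
P = I²R = (18.9)² × 8.375 = 2990 W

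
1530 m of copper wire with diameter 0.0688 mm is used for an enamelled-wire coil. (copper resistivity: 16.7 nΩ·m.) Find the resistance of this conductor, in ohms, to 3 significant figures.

ρ = 16.7 nΩ·m = 1.67×10^-8 Ω·m
A = π(d/2)² = π(3.4400e-05 m)² = 3.718e-09 m²
R = ρL/A = (1.67×10^-8)(1530 m)/(3.718e-09 m²) = 6870 Ω

6870 Ω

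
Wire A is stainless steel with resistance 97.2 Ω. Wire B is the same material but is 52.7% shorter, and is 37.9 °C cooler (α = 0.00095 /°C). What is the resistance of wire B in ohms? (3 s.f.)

44.3 Ω

R ∝ ρL/d² with ρ ∝ (1+αΔT), so R_B/R_A = (1 − 52.7/100) × (1 − 0.00095×37.9)
= 0.473 × 0.964 = 0.456
R_B = 0.456 × 97.2 = 44.3 Ω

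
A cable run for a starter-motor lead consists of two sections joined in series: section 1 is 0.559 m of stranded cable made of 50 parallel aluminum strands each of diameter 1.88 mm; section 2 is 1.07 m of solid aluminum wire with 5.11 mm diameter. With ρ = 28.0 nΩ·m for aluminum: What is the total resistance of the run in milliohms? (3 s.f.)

ρ = 28.0 nΩ·m = 2.80×10^-8 Ω·m
Section 1: A_strand = π(9.4000e-04)² = 2.776e-06 m²; R₁ = ρL/(N·A_s) = (2.80×10^-8)(0.559)/(50×2.776e-06) = 1.128×10^-4 Ω
Section 2: A = π(d/2)² = π(2.5550e-03 m)² = 2.051e-05 m²
R₂ = (2.80×10^-8)(1.07)/(2.051e-05) = 0.001461 Ω
R = R₁ + R₂ = 1.57 mΩ

1.57 mΩ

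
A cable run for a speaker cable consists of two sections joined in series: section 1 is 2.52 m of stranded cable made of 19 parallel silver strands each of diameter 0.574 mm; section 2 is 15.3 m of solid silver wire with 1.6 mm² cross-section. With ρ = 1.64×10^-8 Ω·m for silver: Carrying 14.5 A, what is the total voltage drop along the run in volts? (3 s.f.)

Section 1: A_strand = π(2.8700e-04)² = 2.588e-07 m²; R₁ = ρL/(N·A_s) = (1.64×10^-8)(2.52)/(19×2.588e-07) = 0.008406 Ω
Section 2: A = 1.6 mm² = 1.600e-06 m²
R₂ = (1.64×10^-8)(15.3)/(1.600e-06) = 0.1568 Ω
R = R₁ + R₂ = 0.1652 Ω
V = IR = 14.5 × 0.1652 = 2.40 V

2.40 V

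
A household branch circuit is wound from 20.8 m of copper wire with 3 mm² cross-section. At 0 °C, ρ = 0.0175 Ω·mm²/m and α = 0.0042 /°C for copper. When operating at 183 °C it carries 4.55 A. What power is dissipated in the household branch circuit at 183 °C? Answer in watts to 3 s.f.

ρ = 0.0175 Ω·mm²/m = 1.75×10^-8 Ω·m
A = 3 mm² = 3.000e-06 m²
R₍0₎ = ρL/A = (1.75×10^-8)(20.8)/(3.000e-06) = 0.1213 Ω
R₍183₎ = R₍0₎(1 + αΔT) = 0.1213 × (1 + 0.0042×183) = 0.2146 Ω
P = I²R = (4.55)² × 0.2146 = 4.44 W

4.44 W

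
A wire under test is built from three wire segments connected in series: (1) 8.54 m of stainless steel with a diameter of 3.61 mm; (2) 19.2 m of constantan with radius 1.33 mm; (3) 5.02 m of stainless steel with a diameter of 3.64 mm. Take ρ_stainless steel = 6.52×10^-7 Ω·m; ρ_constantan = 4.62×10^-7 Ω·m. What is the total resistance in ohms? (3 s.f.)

2.45 Ω

Seg 1: A = π(d/2)² = π(1.8050e-03 m)² = 1.024e-05 m²
R_1 = (6.52×10^-7)(8.54)/(1.024e-05) = 0.544 Ω
Seg 2: A = πr² = π(1.3300e-03 m)² = 5.557e-06 m²
R_2 = (4.62×10^-7)(19.2)/(5.557e-06) = 1.596 Ω
Seg 3: A = π(d/2)² = π(1.8200e-03 m)² = 1.041e-05 m²
R_3 = (6.52×10^-7)(5.02)/(1.041e-05) = 0.3145 Ω
R_total = R_1 + R_2 + R_3 = 2.45 Ω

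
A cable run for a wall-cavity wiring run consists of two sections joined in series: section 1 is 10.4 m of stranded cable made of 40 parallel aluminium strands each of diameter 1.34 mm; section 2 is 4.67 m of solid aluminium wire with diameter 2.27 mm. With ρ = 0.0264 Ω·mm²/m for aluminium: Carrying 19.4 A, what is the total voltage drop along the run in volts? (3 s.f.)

ρ = 0.0264 Ω·mm²/m = 2.64×10^-8 Ω·m
Section 1: A_strand = π(6.7000e-04)² = 1.410e-06 m²; R₁ = ρL/(N·A_s) = (2.64×10^-8)(10.4)/(40×1.410e-06) = 0.004867 Ω
Section 2: A = π(d/2)² = π(1.1350e-03 m)² = 4.047e-06 m²
R₂ = (2.64×10^-8)(4.67)/(4.047e-06) = 0.03046 Ω
R = R₁ + R₂ = 0.03533 Ω
V = IR = 19.4 × 0.03533 = 0.685 V

0.685 V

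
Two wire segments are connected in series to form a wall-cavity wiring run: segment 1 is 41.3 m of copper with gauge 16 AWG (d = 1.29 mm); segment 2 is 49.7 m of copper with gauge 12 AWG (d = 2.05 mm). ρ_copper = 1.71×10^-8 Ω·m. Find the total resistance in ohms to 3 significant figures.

0.798 Ω

Segment 1: A = π(1.29/2 mm)² = π(6.4500e-04 m)² = 1.307e-06 m²
R₁ = ρL/A = (1.71×10^-8)(41.3)/(1.307e-06) = 0.5404 Ω
Segment 2: A = π(2.05/2 mm)² = π(1.0250e-03 m)² = 3.301e-06 m²
R₂ = (1.71×10^-8)(49.7)/(3.301e-06) = 0.2575 Ω
R = R₁ + R₂ = 0.798 Ω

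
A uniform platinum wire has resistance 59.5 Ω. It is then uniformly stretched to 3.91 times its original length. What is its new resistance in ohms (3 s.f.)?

910 Ω

Volume constant ⇒ A' = A/k with k = 3.91. R' = ρ(kL)/(A/k) = k²R.
R' = 15.29 × 59.5 = 910 Ω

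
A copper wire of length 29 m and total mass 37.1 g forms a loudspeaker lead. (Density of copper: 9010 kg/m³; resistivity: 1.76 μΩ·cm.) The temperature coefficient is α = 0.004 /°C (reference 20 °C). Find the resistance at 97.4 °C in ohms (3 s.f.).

4.71 Ω

ρ = 1.76 μΩ·cm = 1.76×10^-8 Ω·m
A = m/(density·L) = 0.0371/(9010×29) = 1.4199e-07 m²
R = ρL/A = (1.76×10^-8)(29)/(1.4199e-07) = 3.595 Ω
R(97.4 °C) = 3.595 × (1 + 0.004×77.4) = 4.71 Ω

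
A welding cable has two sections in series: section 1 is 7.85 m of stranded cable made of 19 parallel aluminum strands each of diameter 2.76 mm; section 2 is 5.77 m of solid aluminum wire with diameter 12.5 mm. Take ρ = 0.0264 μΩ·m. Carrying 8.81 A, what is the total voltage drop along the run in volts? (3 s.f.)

ρ = 0.0264 μΩ·m = 2.64×10^-8 Ω·m
Section 1: A_strand = π(1.3800e-03)² = 5.983e-06 m²; R₁ = ρL/(N·A_s) = (2.64×10^-8)(7.85)/(19×5.983e-06) = 0.001823 Ω
Section 2: A = π(d/2)² = π(6.2500e-03 m)² = 1.227e-04 m²
R₂ = (2.64×10^-8)(5.77)/(1.227e-04) = 0.001241 Ω
R = R₁ + R₂ = 0.003064 Ω
V = IR = 8.81 × 0.003064 = 0.0270 V

0.0270 V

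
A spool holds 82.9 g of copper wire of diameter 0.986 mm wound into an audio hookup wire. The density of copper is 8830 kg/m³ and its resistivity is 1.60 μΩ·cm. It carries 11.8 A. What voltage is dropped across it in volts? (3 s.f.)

3.04 V

ρ = 1.60 μΩ·cm = 1.60×10^-8 Ω·m
A = π(d/2)² = π(4.9300e-04 m)² = 7.6356e-07 m²
L = m/(density·A) = 0.0829/(8830×7.6356e-07) = 12.3 m
R = ρL/A = (1.60×10^-8)(12.3)/(7.6356e-07) = 0.2576 Ω
V = IR = 11.8 × 0.2576 = 3.04 V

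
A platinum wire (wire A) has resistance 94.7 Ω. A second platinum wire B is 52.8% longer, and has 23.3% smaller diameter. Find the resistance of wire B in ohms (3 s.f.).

R ∝ L/d², so R_B/R_A = (1 + 52.8/100) × (1 − 23.3/100)⁻²
= 1.528 × 1.7 = 2.597
R_B = 2.597 × 94.7 = 246 Ω

246 Ω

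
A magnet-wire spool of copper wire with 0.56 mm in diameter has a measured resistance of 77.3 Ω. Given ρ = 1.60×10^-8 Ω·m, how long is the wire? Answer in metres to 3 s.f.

1190 m

A = π(d/2)² = π(2.8000e-04 m)² = 2.463e-07 m²
L = RA/ρ = (77.3)(2.463e-07)/(1.60×10^-8) = 1190 m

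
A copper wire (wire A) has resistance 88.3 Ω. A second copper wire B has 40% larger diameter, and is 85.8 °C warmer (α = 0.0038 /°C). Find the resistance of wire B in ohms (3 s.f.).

59.7 Ω

R ∝ ρL/d² with ρ ∝ (1+αΔT), so R_B/R_A = (1 + 40/100)⁻² × (1 + 0.0038×85.8)
= 0.5102 × 1.326 = 0.6765
R_B = 0.6765 × 88.3 = 59.7 Ω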